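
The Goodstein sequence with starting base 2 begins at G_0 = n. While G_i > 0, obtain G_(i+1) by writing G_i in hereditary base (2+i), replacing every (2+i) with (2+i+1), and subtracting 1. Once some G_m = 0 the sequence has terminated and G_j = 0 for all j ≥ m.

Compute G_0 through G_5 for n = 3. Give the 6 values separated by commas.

3, 3, 3, 2, 1, 0

step 0: 3 = 2 + 1; sub 3 for 2: 3 + 1; = 4; G_1 = 4−1 = 3
step 1: 3 = 3; sub 4 for 3: 4; = 4; G_2 = 4−1 = 3
step 2: 3 = 3; sub 5 for 4: 3; = 3; G_3 = 3−1 = 2
step 3: 2 = 2; sub 6 for 5: 2; = 2; G_4 = 2−1 = 1
step 4: 1 = 1; sub 7 for 6: 1; = 1; G_5 = 1−1 = 0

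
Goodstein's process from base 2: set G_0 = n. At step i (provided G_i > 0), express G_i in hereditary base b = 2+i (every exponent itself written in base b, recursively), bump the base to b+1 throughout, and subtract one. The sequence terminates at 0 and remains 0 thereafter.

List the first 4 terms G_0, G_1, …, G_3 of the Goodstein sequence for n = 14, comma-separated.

base 2: 14 = 2^(2 + 1) + 2^2 + 2; at 3: 3^(3 + 1) + 3^3 + 3 = 111; next = 110
base 3: 110 = 3^(3 + 1) + 3^3 + 2; at 4: 4^(4 + 1) + 4^4 + 2 = 1282; next = 1281
base 4: 1281 = 4^(4 + 1) + 4^4 + 1; at 5: 5^(5 + 1) + 5^5 + 1 = 18751; next = 18750

14, 110, 1281, 18750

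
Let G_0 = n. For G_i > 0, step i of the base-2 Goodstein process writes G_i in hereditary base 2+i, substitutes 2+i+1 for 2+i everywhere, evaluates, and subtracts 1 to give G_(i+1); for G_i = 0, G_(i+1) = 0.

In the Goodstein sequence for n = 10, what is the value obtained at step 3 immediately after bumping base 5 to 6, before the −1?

279936

(0) 10|_2 = 2^(2 + 1) + 2 ↦ 3^(3 + 1) + 3|_3 = 84 ⇒ 83
(1) 83|_3 = 3^(3 + 1) + 2 ↦ 4^(4 + 1) + 2|_4 = 1026 ⇒ 1025
(2) 1025|_4 = 4^(4 + 1) + 1 ↦ 5^(5 + 1) + 1|_5 = 15626 ⇒ 15625
(3) 15625|_5 = 5^(5 + 1) ↦ 6^(6 + 1)|_6 = 279936 ⇒ 279935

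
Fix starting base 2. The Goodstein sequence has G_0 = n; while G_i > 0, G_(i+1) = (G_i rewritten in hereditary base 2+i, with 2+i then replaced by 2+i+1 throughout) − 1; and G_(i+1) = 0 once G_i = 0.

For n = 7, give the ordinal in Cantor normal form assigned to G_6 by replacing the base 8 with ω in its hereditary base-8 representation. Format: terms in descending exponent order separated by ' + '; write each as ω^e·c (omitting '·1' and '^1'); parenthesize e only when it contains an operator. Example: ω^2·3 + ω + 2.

G_0 = 7. HB_2(7) = 2^2 + 2 + 1. Bump = 31. G_1 = 30.
G_1 = 30. HB_3(30) = 3^3 + 3. Bump = 260. G_2 = 259.
G_2 = 259. HB_4(259) = 4^4 + 3. Bump = 3128. G_3 = 3127.
G_3 = 3127. HB_5(3127) = 5^5 + 2. Bump = 46658. G_4 = 46657.
G_4 = 46657. HB_6(46657) = 6^6 + 1. Bump = 823544. G_5 = 823543.
G_5 = 823543. HB_7(823543) = 7^7. Bump = 16777216. G_6 = 16777215.
G_6 = 16777215. HB_8(16777215) = 7·8^7 + 7·8^6 + 7·8^5 + 7·8^4 + 7·8^3 + 7·8^2 + 7·8 + 7. Bump = 37665880. G_7 = 37665879.

ω^7·7 + ω^6·7 + ω^5·7 + ω^4·7 + ω^3·7 + ω^2·7 + ω·7 + 7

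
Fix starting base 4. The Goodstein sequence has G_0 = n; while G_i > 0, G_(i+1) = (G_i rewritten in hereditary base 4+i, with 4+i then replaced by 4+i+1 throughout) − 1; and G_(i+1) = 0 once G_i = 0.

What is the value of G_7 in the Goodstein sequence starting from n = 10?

[0] 10 ≡ 2·4 + 2 (base 4). Lift 5: 12. −1: 11.
[1] 11 ≡ 2·5 + 1 (base 5). Lift 6: 13. −1: 12.
[2] 12 ≡ 2·6 (base 6). Lift 7: 14. −1: 13.
[3] 13 ≡ 7 + 6 (base 7). Lift 8: 14. −1: 13.
[4] 13 ≡ 8 + 5 (base 8). Lift 9: 14. −1: 13.
[5] 13 ≡ 9 + 4 (base 9). Lift 10: 14. −1: 13.
[6] 13 ≡ 10 + 3 (base 10). Lift 11: 14. −1: 13.
[7] 13 ≡ 11 + 2 (base 11). Lift 12: 14. −1: 13.

13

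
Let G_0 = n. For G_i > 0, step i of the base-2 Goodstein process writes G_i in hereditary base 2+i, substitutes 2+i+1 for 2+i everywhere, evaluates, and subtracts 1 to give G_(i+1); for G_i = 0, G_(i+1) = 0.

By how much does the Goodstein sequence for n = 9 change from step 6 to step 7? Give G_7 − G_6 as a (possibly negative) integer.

9 —HB2→ 2^(2 + 1) + 1 —bump→ 3^(3 + 1) + 1 = 82 —(−1)→ 81
81 —HB3→ 3^(3 + 1) —bump→ 4^(4 + 1) = 1024 —(−1)→ 1023
1023 —HB4→ 3·4^4 + 3·4^3 + 3·4^2 + 3·4 + 3 —bump→ 3·5^5 + 3·5^3 + 3·5^2 + 3·5 + 3 = 9843 —(−1)→ 9842
9842 —HB5→ 3·5^5 + 3·5^3 + 3·5^2 + 3·5 + 2 —bump→ 3·6^6 + 3·6^3 + 3·6^2 + 3·6 + 2 = 140744 —(−1)→ 140743
140743 —HB6→ 3·6^6 + 3·6^3 + 3·6^2 + 3·6 + 1 —bump→ 3·7^7 + 3·7^3 + 3·7^2 + 3·7 + 1 = 2471827 —(−1)→ 2471826
2471826 —HB7→ 3·7^7 + 3·7^3 + 3·7^2 + 3·7 —bump→ 3·8^8 + 3·8^3 + 3·8^2 + 3·8 = 50333400 —(−1)→ 50333399
50333399 —HB8→ 3·8^8 + 3·8^3 + 3·8^2 + 2·8 + 7 —bump→ 3·9^9 + 3·9^3 + 3·9^2 + 2·9 + 7 = 1162263922 —(−1)→ 1162263921

1111930522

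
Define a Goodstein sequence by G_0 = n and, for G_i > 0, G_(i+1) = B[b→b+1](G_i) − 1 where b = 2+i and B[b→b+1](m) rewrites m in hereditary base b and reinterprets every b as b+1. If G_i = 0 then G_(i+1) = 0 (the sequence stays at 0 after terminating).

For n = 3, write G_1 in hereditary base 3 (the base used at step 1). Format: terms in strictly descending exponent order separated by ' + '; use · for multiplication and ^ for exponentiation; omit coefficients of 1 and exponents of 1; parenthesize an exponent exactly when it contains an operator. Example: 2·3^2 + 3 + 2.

G_0=3  [base 2] 2 + 1  →[2↦3]→  3 + 1 = 4  −1 ⇒ G_1=3
G_1=3  [base 3] 3  →[3↦4]→  4 = 4  −1 ⇒ G_2=3

3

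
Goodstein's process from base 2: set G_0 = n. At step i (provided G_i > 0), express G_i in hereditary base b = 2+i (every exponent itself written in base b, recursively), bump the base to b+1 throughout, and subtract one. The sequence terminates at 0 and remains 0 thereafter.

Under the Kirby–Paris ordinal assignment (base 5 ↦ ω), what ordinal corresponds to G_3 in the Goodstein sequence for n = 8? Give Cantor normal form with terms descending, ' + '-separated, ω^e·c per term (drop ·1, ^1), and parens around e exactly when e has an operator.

G_0=8  [base 2] 2^(2 + 1)  →[2↦3]→  3^(3 + 1) = 81  −1 ⇒ G_1=80
G_1=80  [base 3] 2·3^3 + 2·3^2 + 2·3 + 2  →[3↦4]→  2·4^4 + 2·4^2 + 2·4 + 2 = 554  −1 ⇒ G_2=553
G_2=553  [base 4] 2·4^4 + 2·4^2 + 2·4 + 1  →[4↦5]→  2·5^5 + 2·5^2 + 2·5 + 1 = 6311  −1 ⇒ G_3=6310

ω^ω·2 + ω^2·2 + ω·2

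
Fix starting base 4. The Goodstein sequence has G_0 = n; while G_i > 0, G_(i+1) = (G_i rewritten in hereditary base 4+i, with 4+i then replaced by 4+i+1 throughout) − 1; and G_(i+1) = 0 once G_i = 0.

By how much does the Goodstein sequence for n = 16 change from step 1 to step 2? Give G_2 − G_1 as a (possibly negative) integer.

3

(0) 16|_4 = 4^2 ↦ 5^2|_5 = 25 ⇒ 24
(1) 24|_5 = 4·5 + 4 ↦ 4·6 + 4|_6 = 28 ⇒ 27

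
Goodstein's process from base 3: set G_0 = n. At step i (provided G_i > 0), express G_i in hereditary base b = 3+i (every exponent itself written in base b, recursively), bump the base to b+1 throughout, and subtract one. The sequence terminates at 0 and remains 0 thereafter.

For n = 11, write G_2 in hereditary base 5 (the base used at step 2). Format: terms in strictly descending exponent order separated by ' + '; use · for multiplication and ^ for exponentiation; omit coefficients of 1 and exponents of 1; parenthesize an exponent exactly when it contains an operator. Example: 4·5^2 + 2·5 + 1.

G_0 = 11. HB_3(11) = 3^2 + 2. Bump = 18. G_1 = 17.
G_1 = 17. HB_4(17) = 4^2 + 1. Bump = 26. G_2 = 25.
G_2 = 25. HB_5(25) = 5^2. Bump = 36. G_3 = 35.

5^2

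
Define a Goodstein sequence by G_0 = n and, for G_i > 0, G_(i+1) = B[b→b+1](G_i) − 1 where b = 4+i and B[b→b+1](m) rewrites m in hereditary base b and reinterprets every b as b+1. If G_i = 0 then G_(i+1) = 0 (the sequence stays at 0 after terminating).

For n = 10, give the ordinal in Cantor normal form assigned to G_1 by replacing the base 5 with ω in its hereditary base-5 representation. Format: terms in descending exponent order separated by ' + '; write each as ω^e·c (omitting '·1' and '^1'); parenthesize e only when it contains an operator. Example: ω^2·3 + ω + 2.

ω·2 + 1

(0) 10|_4 = 2·4 + 2 ↦ 2·5 + 2|_5 = 12 ⇒ 11
(1) 11|_5 = 2·5 + 1 ↦ 2·6 + 1|_6 = 13 ⇒ 12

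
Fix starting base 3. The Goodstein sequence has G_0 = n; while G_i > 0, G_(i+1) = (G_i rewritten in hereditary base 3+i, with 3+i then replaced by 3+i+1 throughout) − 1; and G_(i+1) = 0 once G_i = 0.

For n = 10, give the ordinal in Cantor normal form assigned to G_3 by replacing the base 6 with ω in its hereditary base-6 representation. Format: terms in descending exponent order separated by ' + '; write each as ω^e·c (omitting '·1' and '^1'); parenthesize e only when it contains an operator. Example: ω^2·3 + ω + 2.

ω·4 + 3

G_0=10  [base 3] 3^2 + 1  →[3↦4]→  4^2 + 1 = 17  −1 ⇒ G_1=16
G_1=16  [base 4] 4^2  →[4↦5]→  5^2 = 25  −1 ⇒ G_2=24
G_2=24  [base 5] 4·5 + 4  →[5↦6]→  4·6 + 4 = 28  −1 ⇒ G_3=27
G_3=27  [base 6] 4·6 + 3  →[6↦7]→  4·7 + 3 = 31  −1 ⇒ G_4=30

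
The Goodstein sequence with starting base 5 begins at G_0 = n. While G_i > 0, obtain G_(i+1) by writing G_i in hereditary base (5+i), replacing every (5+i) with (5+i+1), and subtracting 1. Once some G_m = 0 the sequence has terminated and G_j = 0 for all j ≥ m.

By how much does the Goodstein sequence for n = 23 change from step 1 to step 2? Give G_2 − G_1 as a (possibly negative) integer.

23 —HB5→ 4·5 + 3 —bump→ 4·6 + 3 = 27 —(−1)→ 26
26 —HB6→ 4·6 + 2 —bump→ 4·7 + 2 = 30 —(−1)→ 29

3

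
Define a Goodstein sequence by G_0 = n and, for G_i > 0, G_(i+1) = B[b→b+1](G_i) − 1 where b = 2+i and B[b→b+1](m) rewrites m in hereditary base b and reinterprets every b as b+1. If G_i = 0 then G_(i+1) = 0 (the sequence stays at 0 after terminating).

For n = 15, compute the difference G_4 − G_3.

G_0 = 15. HB_2(15) = 2^(2 + 1) + 2^2 + 2 + 1. Bump = 112. G_1 = 111.
G_1 = 111. HB_3(111) = 3^(3 + 1) + 3^3 + 3. Bump = 1284. G_2 = 1283.
G_2 = 1283. HB_4(1283) = 4^(4 + 1) + 4^4 + 3. Bump = 18753. G_3 = 18752.
G_3 = 18752. HB_5(18752) = 5^(5 + 1) + 5^5 + 2. Bump = 326594. G_4 = 326593.

307841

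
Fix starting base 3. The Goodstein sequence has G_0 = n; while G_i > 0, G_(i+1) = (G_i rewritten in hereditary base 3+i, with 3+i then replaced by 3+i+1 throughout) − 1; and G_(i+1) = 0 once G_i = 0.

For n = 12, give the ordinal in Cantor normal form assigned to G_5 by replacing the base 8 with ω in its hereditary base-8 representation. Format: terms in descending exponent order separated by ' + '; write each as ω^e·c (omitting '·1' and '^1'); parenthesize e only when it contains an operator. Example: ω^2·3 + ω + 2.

ω·7 + 7

G_0=12  [base 3] 3^2 + 3  →[3↦4]→  4^2 + 4 = 20  −1 ⇒ G_1=19
G_1=19  [base 4] 4^2 + 3  →[4↦5]→  5^2 + 3 = 28  −1 ⇒ G_2=27
G_2=27  [base 5] 5^2 + 2  →[5↦6]→  6^2 + 2 = 38  −1 ⇒ G_3=37
G_3=37  [base 6] 6^2 + 1  →[6↦7]→  7^2 + 1 = 50  −1 ⇒ G_4=49
G_4=49  [base 7] 7^2  →[7↦8]→  8^2 = 64  −1 ⇒ G_5=63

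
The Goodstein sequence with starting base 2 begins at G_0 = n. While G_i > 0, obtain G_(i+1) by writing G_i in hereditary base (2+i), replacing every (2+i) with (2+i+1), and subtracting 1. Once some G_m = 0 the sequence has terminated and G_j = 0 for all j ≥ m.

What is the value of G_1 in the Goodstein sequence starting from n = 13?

step 0: 13 = 2^(2 + 1) + 2^2 + 1; sub 3 for 2: 3^(3 + 1) + 3^3 + 1; = 109; G_1 = 109−1 = 108
step 1: 108 = 3^(3 + 1) + 3^3; sub 4 for 3: 4^(4 + 1) + 4^4; = 1280; G_2 = 1280−1 = 1279

108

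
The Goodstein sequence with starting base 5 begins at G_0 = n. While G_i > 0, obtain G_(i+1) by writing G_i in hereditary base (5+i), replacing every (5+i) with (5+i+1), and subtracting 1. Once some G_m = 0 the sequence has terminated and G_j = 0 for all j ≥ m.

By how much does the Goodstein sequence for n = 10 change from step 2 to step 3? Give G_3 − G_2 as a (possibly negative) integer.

0

(0) 10|_5 = 2·5 ↦ 2·6|_6 = 12 ⇒ 11
(1) 11|_6 = 6 + 5 ↦ 7 + 5|_7 = 12 ⇒ 11
(2) 11|_7 = 7 + 4 ↦ 8 + 4|_8 = 12 ⇒ 11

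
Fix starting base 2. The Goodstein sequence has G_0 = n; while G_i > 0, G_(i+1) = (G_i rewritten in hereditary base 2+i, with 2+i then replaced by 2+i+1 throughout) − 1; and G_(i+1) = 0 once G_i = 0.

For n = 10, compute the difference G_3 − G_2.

i=0: 10 = 2^(2 + 1) + 2 (b=2); 2→3: 3^(3 + 1) + 3 = 84; 84−1 = 83
i=1: 83 = 3^(3 + 1) + 2 (b=3); 3→4: 4^(4 + 1) + 2 = 1026; 1026−1 = 1025
i=2: 1025 = 4^(4 + 1) + 1 (b=4); 4→5: 5^(5 + 1) + 1 = 15626; 15626−1 = 15625

14600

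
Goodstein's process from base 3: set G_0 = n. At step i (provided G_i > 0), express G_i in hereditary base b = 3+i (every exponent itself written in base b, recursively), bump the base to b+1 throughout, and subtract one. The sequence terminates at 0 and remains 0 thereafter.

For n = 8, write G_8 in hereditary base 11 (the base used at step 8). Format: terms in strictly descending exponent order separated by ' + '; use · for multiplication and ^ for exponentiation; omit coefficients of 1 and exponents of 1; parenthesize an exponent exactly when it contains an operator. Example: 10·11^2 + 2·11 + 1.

base 3: 8 = 2·3 + 2; at 4: 2·4 + 2 = 10; next = 9
base 4: 9 = 2·4 + 1; at 5: 2·5 + 1 = 11; next = 10
base 5: 10 = 2·5; at 6: 2·6 = 12; next = 11
base 6: 11 = 6 + 5; at 7: 7 + 5 = 12; next = 11
base 7: 11 = 7 + 4; at 8: 8 + 4 = 12; next = 11
base 8: 11 = 8 + 3; at 9: 9 + 3 = 12; next = 11
base 9: 11 = 9 + 2; at 10: 10 + 2 = 12; next = 11
base 10: 11 = 10 + 1; at 11: 11 + 1 = 12; next = 11
base 11: 11 = 11; at 12: 12 = 12; next = 11

11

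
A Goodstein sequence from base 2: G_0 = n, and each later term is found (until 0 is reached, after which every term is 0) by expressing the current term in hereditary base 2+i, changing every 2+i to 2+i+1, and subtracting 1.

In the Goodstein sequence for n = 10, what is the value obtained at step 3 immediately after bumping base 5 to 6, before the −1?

279936

G_0=10  [base 2] 2^(2 + 1) + 2  →[2↦3]→  3^(3 + 1) + 3 = 84  −1 ⇒ G_1=83
G_1=83  [base 3] 3^(3 + 1) + 2  →[3↦4]→  4^(4 + 1) + 2 = 1026  −1 ⇒ G_2=1025
G_2=1025  [base 4] 4^(4 + 1) + 1  →[4↦5]→  5^(5 + 1) + 1 = 15626  −1 ⇒ G_3=15625
G_3=15625  [base 5] 5^(5 + 1)  →[5↦6]→  6^(6 + 1) = 279936  −1 ⇒ G_4=279935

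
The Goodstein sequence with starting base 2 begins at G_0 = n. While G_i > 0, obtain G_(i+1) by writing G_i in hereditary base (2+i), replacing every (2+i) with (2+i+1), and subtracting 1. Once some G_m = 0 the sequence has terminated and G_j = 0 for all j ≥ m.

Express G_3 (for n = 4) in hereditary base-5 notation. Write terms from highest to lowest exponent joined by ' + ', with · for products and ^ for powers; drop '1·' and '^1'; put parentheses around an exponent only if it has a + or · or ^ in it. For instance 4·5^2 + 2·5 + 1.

(0) 4|_2 = 2^2 ↦ 3^3|_3 = 27 ⇒ 26
(1) 26|_3 = 2·3^2 + 2·3 + 2 ↦ 2·4^2 + 2·4 + 2|_4 = 42 ⇒ 41
(2) 41|_4 = 2·4^2 + 2·4 + 1 ↦ 2·5^2 + 2·5 + 1|_5 = 61 ⇒ 60

2·5^2 + 2·5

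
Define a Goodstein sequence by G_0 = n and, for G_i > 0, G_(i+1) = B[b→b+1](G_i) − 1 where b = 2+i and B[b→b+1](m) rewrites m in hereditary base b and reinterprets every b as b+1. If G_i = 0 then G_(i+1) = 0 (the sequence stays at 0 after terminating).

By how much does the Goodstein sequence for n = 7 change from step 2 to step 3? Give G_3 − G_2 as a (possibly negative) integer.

G_0 = 7. HB_2(7) = 2^2 + 2 + 1. Bump = 31. G_1 = 30.
G_1 = 30. HB_3(30) = 3^3 + 3. Bump = 260. G_2 = 259.
G_2 = 259. HB_4(259) = 4^4 + 3. Bump = 3128. G_3 = 3127.

2868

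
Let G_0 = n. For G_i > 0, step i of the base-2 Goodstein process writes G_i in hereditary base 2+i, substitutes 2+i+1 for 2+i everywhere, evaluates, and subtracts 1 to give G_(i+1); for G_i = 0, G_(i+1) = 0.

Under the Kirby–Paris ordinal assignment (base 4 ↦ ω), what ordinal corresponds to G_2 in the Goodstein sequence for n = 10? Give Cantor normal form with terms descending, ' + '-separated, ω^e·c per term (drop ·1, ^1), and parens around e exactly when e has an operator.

ω^(ω + 1) + 1

[0] 10 ≡ 2^(2 + 1) + 2 (base 2). Lift 3: 84. −1: 83.
[1] 83 ≡ 3^(3 + 1) + 2 (base 3). Lift 4: 1026. −1: 1025.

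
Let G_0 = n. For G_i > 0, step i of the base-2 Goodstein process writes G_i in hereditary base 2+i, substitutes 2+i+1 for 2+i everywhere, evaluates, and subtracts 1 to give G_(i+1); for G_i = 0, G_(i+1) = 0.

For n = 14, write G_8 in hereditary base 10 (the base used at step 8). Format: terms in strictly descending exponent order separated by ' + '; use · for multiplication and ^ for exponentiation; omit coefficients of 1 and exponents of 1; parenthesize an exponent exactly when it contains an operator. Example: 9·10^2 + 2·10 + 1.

[0] 14 ≡ 2^(2 + 1) + 2^2 + 2 (base 2). Lift 3: 111. −1: 110.
[1] 110 ≡ 3^(3 + 1) + 3^3 + 2 (base 3). Lift 4: 1282. −1: 1281.
[2] 1281 ≡ 4^(4 + 1) + 4^4 + 1 (base 4). Lift 5: 18751. −1: 18750.
[3] 18750 ≡ 5^(5 + 1) + 5^5 (base 5). Lift 6: 326592. −1: 326591.
[4] 326591 ≡ 6^(6 + 1) + 5·6^5 + 5·6^4 + 5·6^3 + 5·6^2 + 5·6 + 5 (base 6). Lift 7: 5862841. −1: 5862840.
[5] 5862840 ≡ 7^(7 + 1) + 5·7^5 + 5·7^4 + 5·7^3 + 5·7^2 + 5·7 + 4 (base 7). Lift 8: 134404972. −1: 134404971.
[6] 134404971 ≡ 8^(8 + 1) + 5·8^5 + 5·8^4 + 5·8^3 + 5·8^2 + 5·8 + 3 (base 8). Lift 9: 3487116549. −1: 3487116548.
[7] 3487116548 ≡ 9^(9 + 1) + 5·9^5 + 5·9^4 + 5·9^3 + 5·9^2 + 5·9 + 2 (base 9). Lift 10: 100000555552. −1: 100000555551.
[8] 100000555551 ≡ 10^(10 + 1) + 5·10^5 + 5·10^4 + 5·10^3 + 5·10^2 + 5·10 + 1 (base 10). Lift 11: 3138429262497. −1: 3138429262496.

10^(10 + 1) + 5·10^5 + 5·10^4 + 5·10^3 + 5·10^2 + 5·10 + 1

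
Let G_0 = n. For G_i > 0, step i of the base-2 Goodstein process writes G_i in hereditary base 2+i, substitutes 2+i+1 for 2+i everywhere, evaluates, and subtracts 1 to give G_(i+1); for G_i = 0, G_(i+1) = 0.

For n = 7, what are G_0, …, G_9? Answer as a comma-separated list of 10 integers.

(0) 7|_2 = 2^2 + 2 + 1 ↦ 3^3 + 3 + 1|_3 = 31 ⇒ 30
(1) 30|_3 = 3^3 + 3 ↦ 4^4 + 4|_4 = 260 ⇒ 259
(2) 259|_4 = 4^4 + 3 ↦ 5^5 + 3|_5 = 3128 ⇒ 3127
(3) 3127|_5 = 5^5 + 2 ↦ 6^6 + 2|_6 = 46658 ⇒ 46657
(4) 46657|_6 = 6^6 + 1 ↦ 7^7 + 1|_7 = 823544 ⇒ 823543
(5) 823543|_7 = 7^7 ↦ 8^8|_8 = 16777216 ⇒ 16777215
(6) 16777215|_8 = 7·8^7 + 7·8^6 + 7·8^5 + 7·8^4 + 7·8^3 + 7·8^2 + 7·8 + 7 ↦ 7·9^7 + 7·9^6 + 7·9^5 + 7·9^4 + 7·9^3 + 7·9^2 + 7·9 + 7|_9 = 37665880 ⇒ 37665879
(7) 37665879|_9 = 7·9^7 + 7·9^6 + 7·9^5 + 7·9^4 + 7·9^3 + 7·9^2 + 7·9 + 6 ↦ 7·10^7 + 7·10^6 + 7·10^5 + 7·10^4 + 7·10^3 + 7·10^2 + 7·10 + 6|_10 = 77777776 ⇒ 77777775
(8) 77777775|_10 = 7·10^7 + 7·10^6 + 7·10^5 + 7·10^4 + 7·10^3 + 7·10^2 + 7·10 + 5 ↦ 7·11^7 + 7·11^6 + 7·11^5 + 7·11^4 + 7·11^3 + 7·11^2 + 7·11 + 5|_11 = 150051214 ⇒ 150051213

7, 30, 259, 3127, 46657, 823543, 16777215, 37665879, 77777775, 150051213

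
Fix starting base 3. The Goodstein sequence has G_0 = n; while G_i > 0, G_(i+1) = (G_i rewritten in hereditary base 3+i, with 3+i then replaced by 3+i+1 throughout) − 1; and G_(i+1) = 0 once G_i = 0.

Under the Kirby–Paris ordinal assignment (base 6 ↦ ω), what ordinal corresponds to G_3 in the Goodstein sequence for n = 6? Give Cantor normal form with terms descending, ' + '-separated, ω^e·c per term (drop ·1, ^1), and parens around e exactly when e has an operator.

ω + 1

6 —HB3→ 2·3 —bump→ 2·4 = 8 —(−1)→ 7
7 —HB4→ 4 + 3 —bump→ 5 + 3 = 8 —(−1)→ 7
7 —HB5→ 5 + 2 —bump→ 6 + 2 = 8 —(−1)→ 7
7 —HB6→ 6 + 1 —bump→ 7 + 1 = 8 —(−1)→ 7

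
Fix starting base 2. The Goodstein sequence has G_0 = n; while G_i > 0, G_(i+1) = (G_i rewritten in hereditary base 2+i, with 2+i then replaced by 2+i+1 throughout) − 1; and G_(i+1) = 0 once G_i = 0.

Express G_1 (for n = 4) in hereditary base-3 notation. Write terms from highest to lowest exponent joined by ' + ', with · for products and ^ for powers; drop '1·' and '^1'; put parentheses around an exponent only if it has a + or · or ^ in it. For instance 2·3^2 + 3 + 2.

2·3^2 + 2·3 + 2

i=0: 4 = 2^2 (b=2); 2→3: 3^3 = 27; 27−1 = 26
i=1: 26 = 2·3^2 + 2·3 + 2 (b=3); 3→4: 2·4^2 + 2·4 + 2 = 42; 42−1 = 41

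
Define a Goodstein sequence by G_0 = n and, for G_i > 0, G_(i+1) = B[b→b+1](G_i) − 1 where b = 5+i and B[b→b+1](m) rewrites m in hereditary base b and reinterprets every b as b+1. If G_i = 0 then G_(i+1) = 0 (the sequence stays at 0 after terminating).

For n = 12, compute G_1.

i=0: 12 = 2·5 + 2 (b=5); 5→6: 2·6 + 2 = 14; 14−1 = 13
i=1: 13 = 2·6 + 1 (b=6); 6→7: 2·7 + 1 = 15; 15−1 = 14

13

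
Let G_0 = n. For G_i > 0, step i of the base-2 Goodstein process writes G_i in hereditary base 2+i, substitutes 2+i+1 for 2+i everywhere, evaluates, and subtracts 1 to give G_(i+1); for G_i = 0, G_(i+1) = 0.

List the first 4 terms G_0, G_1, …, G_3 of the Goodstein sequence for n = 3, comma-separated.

3, 3, 3, 2

G_0=3  [base 2] 2 + 1  →[2↦3]→  3 + 1 = 4  −1 ⇒ G_1=3
G_1=3  [base 3] 3  →[3↦4]→  4 = 4  −1 ⇒ G_2=3
G_2=3  [base 4] 3  →[4↦5]→  3 = 3  −1 ⇒ G_3=2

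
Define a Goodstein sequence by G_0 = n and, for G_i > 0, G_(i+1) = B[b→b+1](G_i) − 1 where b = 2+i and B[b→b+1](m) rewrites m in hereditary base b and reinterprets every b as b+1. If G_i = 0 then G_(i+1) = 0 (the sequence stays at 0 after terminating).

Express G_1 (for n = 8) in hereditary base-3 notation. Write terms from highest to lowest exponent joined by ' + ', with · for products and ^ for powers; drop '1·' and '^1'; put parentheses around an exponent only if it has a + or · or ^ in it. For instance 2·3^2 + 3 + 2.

(0) 8|_2 = 2^(2 + 1) ↦ 3^(3 + 1)|_3 = 81 ⇒ 80
(1) 80|_3 = 2·3^3 + 2·3^2 + 2·3 + 2 ↦ 2·4^4 + 2·4^2 + 2·4 + 2|_4 = 554 ⇒ 553

2·3^3 + 2·3^2 + 2·3 + 2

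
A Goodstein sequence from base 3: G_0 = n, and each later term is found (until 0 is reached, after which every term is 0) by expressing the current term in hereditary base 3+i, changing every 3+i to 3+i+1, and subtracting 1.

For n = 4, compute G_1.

G_0=4  [base 3] 3 + 1  →[3↦4]→  4 + 1 = 5  −1 ⇒ G_1=4
G_1=4  [base 4] 4  →[4↦5]→  5 = 5  −1 ⇒ G_2=4

4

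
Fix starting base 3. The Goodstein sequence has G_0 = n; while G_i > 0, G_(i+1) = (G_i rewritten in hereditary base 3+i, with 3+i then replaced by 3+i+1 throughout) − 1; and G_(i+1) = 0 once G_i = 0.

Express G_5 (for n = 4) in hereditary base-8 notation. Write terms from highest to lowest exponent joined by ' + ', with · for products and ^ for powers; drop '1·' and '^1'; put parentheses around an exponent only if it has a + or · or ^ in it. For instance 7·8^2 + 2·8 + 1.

1

step 0: 4 = 3 + 1; sub 4 for 3: 4 + 1; = 5; G_1 = 5−1 = 4
step 1: 4 = 4; sub 5 for 4: 5; = 5; G_2 = 5−1 = 4
step 2: 4 = 4; sub 6 for 5: 4; = 4; G_3 = 4−1 = 3
step 3: 3 = 3; sub 7 for 6: 3; = 3; G_4 = 3−1 = 2
step 4: 2 = 2; sub 8 for 7: 2; = 2; G_5 = 2−1 = 1
step 5: 1 = 1; sub 9 for 8: 1; = 1; G_6 = 1−1 = 0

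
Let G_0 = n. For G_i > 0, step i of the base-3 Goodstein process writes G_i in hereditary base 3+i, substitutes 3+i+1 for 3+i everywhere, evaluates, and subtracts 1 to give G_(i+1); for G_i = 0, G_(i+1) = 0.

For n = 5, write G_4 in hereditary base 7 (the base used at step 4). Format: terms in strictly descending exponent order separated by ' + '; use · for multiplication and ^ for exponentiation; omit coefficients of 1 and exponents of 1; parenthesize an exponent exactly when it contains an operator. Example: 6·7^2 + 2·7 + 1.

G_0 = 5. HB_3(5) = 3 + 2. Bump = 6. G_1 = 5.
G_1 = 5. HB_4(5) = 4 + 1. Bump = 6. G_2 = 5.
G_2 = 5. HB_5(5) = 5. Bump = 6. G_3 = 5.
G_3 = 5. HB_6(5) = 5. Bump = 5. G_4 = 4.

4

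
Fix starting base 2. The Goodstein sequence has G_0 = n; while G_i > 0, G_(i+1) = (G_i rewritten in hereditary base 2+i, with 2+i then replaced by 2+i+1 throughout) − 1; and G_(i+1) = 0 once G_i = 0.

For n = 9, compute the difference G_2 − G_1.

9 —HB2→ 2^(2 + 1) + 1 —bump→ 3^(3 + 1) + 1 = 82 —(−1)→ 81
81 —HB3→ 3^(3 + 1) —bump→ 4^(4 + 1) = 1024 —(−1)→ 1023

942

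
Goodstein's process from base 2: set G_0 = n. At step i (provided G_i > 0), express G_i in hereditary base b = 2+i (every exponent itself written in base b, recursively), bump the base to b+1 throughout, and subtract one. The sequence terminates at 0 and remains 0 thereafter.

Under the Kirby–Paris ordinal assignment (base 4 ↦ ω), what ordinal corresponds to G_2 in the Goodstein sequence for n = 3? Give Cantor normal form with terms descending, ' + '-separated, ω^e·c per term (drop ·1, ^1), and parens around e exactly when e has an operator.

3

(0) 3|_2 = 2 + 1 ↦ 3 + 1|_3 = 4 ⇒ 3
(1) 3|_3 = 3 ↦ 4|_4 = 4 ⇒ 3
(2) 3|_4 = 3 ↦ 3|_5 = 3 ⇒ 2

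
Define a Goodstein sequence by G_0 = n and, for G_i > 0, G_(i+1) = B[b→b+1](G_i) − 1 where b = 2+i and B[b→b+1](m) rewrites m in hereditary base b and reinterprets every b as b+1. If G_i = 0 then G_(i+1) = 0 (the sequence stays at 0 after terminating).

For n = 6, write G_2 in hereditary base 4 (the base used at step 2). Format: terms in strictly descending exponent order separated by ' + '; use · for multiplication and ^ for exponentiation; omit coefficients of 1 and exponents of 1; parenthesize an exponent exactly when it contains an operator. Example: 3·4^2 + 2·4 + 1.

6 —HB2→ 2^2 + 2 —bump→ 3^3 + 3 = 30 —(−1)→ 29
29 —HB3→ 3^3 + 2 —bump→ 4^4 + 2 = 258 —(−1)→ 257
257 —HB4→ 4^4 + 1 —bump→ 5^5 + 1 = 3126 —(−1)→ 3125

4^4 + 1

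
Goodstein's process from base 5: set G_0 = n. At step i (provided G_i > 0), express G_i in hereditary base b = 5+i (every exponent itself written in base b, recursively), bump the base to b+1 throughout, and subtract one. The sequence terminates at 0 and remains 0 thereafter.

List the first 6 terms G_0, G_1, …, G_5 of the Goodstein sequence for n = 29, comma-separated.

29, 39, 51, 65, 81, 99

i=0: 29 = 5^2 + 4 (b=5); 5→6: 6^2 + 4 = 40; 40−1 = 39
i=1: 39 = 6^2 + 3 (b=6); 6→7: 7^2 + 3 = 52; 52−1 = 51
i=2: 51 = 7^2 + 2 (b=7); 7→8: 8^2 + 2 = 66; 66−1 = 65
i=3: 65 = 8^2 + 1 (b=8); 8→9: 9^2 + 1 = 82; 82−1 = 81
i=4: 81 = 9^2 (b=9); 9→10: 10^2 = 100; 100−1 = 99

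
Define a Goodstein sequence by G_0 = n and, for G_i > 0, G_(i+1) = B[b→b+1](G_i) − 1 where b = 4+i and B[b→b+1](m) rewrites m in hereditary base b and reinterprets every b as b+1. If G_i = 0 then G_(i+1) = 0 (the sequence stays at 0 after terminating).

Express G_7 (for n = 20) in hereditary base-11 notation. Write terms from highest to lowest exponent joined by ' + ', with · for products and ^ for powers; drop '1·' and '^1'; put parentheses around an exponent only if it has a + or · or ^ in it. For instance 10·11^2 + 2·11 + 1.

G_0 = 20. HB_4(20) = 4^2 + 4. Bump = 30. G_1 = 29.
G_1 = 29. HB_5(29) = 5^2 + 4. Bump = 40. G_2 = 39.
G_2 = 39. HB_6(39) = 6^2 + 3. Bump = 52. G_3 = 51.
G_3 = 51. HB_7(51) = 7^2 + 2. Bump = 66. G_4 = 65.
G_4 = 65. HB_8(65) = 8^2 + 1. Bump = 82. G_5 = 81.
G_5 = 81. HB_9(81) = 9^2. Bump = 100. G_6 = 99.
G_6 = 99. HB_10(99) = 9·10 + 9. Bump = 108. G_7 = 107.

9·11 + 8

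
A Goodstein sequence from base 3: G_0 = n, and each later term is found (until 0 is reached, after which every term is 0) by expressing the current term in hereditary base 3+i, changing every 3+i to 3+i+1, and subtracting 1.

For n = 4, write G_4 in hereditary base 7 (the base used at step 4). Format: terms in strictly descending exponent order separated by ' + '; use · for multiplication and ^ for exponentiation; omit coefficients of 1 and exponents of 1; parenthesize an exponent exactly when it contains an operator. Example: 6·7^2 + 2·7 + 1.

step 0: 4 = 3 + 1; sub 4 for 3: 4 + 1; = 5; G_1 = 5−1 = 4
step 1: 4 = 4; sub 5 for 4: 5; = 5; G_2 = 5−1 = 4
step 2: 4 = 4; sub 6 for 5: 4; = 4; G_3 = 4−1 = 3
step 3: 3 = 3; sub 7 for 6: 3; = 3; G_4 = 3−1 = 2
step 4: 2 = 2; sub 8 for 7: 2; = 2; G_5 = 2−1 = 1

2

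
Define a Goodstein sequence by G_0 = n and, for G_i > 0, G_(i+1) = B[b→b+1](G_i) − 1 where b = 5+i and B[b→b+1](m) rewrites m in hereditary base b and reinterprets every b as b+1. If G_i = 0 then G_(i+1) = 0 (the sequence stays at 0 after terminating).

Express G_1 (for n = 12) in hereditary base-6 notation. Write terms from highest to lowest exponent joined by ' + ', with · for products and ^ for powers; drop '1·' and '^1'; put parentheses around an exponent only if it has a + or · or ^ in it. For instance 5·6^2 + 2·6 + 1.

12 —HB5→ 2·5 + 2 —bump→ 2·6 + 2 = 14 —(−1)→ 13
13 —HB6→ 2·6 + 1 —bump→ 2·7 + 1 = 15 —(−1)→ 14

2·6 + 1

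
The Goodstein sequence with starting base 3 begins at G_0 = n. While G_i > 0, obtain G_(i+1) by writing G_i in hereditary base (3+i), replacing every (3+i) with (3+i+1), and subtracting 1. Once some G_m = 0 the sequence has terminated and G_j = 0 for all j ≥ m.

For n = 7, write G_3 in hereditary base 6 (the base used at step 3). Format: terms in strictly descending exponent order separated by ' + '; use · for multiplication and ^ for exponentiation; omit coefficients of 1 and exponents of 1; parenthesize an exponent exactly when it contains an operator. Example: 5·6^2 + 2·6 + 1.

base 3: 7 = 2·3 + 1; at 4: 2·4 + 1 = 9; next = 8
base 4: 8 = 2·4; at 5: 2·5 = 10; next = 9
base 5: 9 = 5 + 4; at 6: 6 + 4 = 10; next = 9
base 6: 9 = 6 + 3; at 7: 7 + 3 = 10; next = 9

6 + 3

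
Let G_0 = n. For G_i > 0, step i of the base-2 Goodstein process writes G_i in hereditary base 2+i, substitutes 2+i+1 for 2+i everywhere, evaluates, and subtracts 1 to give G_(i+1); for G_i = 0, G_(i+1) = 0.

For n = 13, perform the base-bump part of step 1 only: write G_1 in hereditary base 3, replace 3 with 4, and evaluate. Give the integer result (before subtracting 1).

1280

[0] 13 ≡ 2^(2 + 1) + 2^2 + 1 (base 2). Lift 3: 109. −1: 108.
[1] 108 ≡ 3^(3 + 1) + 3^3 (base 3). Lift 4: 1280. −1: 1279.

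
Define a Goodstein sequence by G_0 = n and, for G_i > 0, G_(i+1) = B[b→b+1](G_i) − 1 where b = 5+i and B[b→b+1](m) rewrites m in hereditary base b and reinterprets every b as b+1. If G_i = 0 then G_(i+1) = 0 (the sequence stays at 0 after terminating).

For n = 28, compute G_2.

50

base 5: 28 = 5^2 + 3; at 6: 6^2 + 3 = 39; next = 38
base 6: 38 = 6^2 + 2; at 7: 7^2 + 2 = 51; next = 50
base 7: 50 = 7^2 + 1; at 8: 8^2 + 1 = 65; next = 64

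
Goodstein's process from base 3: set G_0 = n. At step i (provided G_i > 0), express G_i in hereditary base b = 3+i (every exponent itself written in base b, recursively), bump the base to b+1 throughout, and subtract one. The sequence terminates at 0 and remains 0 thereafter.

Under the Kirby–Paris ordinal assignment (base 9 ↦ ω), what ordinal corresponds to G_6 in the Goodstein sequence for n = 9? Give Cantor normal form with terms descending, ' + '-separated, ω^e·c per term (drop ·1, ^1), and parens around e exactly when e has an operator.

G_0=9  [base 3] 3^2  →[3↦4]→  4^2 = 16  −1 ⇒ G_1=15
G_1=15  [base 4] 3·4 + 3  →[4↦5]→  3·5 + 3 = 18  −1 ⇒ G_2=17
G_2=17  [base 5] 3·5 + 2  →[5↦6]→  3·6 + 2 = 20  −1 ⇒ G_3=19
G_3=19  [base 6] 3·6 + 1  →[6↦7]→  3·7 + 1 = 22  −1 ⇒ G_4=21
G_4=21  [base 7] 3·7  →[7↦8]→  3·8 = 24  −1 ⇒ G_5=23
G_5=23  [base 8] 2·8 + 7  →[8↦9]→  2·9 + 7 = 25  −1 ⇒ G_6=24

ω·2 + 6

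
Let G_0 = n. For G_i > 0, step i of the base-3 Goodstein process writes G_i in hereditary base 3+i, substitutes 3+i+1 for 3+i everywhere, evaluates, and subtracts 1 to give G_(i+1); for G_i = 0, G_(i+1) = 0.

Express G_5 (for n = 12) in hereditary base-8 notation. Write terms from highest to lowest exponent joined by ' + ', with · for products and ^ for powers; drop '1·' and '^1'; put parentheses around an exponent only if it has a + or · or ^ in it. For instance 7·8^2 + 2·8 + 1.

(0) 12|_3 = 3^2 + 3 ↦ 4^2 + 4|_4 = 20 ⇒ 19
(1) 19|_4 = 4^2 + 3 ↦ 5^2 + 3|_5 = 28 ⇒ 27
(2) 27|_5 = 5^2 + 2 ↦ 6^2 + 2|_6 = 38 ⇒ 37
(3) 37|_6 = 6^2 + 1 ↦ 7^2 + 1|_7 = 50 ⇒ 49
(4) 49|_7 = 7^2 ↦ 8^2|_8 = 64 ⇒ 63

7·8 + 7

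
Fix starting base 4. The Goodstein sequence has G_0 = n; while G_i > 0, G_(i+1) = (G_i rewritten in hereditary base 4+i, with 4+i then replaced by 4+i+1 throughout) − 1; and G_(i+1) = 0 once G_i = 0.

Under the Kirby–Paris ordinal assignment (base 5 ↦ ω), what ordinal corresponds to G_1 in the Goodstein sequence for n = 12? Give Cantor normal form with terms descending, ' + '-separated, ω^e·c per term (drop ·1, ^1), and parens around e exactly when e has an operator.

ω·2 + 4

(0) 12|_4 = 3·4 ↦ 3·5|_5 = 15 ⇒ 14
(1) 14|_5 = 2·5 + 4 ↦ 2·6 + 4|_6 = 16 ⇒ 15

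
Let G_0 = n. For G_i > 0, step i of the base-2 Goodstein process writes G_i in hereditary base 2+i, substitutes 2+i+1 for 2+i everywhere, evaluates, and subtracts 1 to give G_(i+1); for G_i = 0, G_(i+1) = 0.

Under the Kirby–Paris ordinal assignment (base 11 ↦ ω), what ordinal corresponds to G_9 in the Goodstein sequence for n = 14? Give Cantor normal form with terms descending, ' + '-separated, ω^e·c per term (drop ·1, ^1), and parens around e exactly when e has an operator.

ω^(ω + 1) + ω^5·5 + ω^4·5 + ω^3·5 + ω^2·5 + ω·5

G_0 = 14. HB_2(14) = 2^(2 + 1) + 2^2 + 2. Bump = 111. G_1 = 110.
G_1 = 110. HB_3(110) = 3^(3 + 1) + 3^3 + 2. Bump = 1282. G_2 = 1281.
G_2 = 1281. HB_4(1281) = 4^(4 + 1) + 4^4 + 1. Bump = 18751. G_3 = 18750.
G_3 = 18750. HB_5(18750) = 5^(5 + 1) + 5^5. Bump = 326592. G_4 = 326591.
G_4 = 326591. HB_6(326591) = 6^(6 + 1) + 5·6^5 + 5·6^4 + 5·6^3 + 5·6^2 + 5·6 + 5. Bump = 5862841. G_5 = 5862840.
G_5 = 5862840. HB_7(5862840) = 7^(7 + 1) + 5·7^5 + 5·7^4 + 5·7^3 + 5·7^2 + 5·7 + 4. Bump = 134404972. G_6 = 134404971.
G_6 = 134404971. HB_8(134404971) = 8^(8 + 1) + 5·8^5 + 5·8^4 + 5·8^3 + 5·8^2 + 5·8 + 3. Bump = 3487116549. G_7 = 3487116548.
G_7 = 3487116548. HB_9(3487116548) = 9^(9 + 1) + 5·9^5 + 5·9^4 + 5·9^3 + 5·9^2 + 5·9 + 2. Bump = 100000555552. G_8 = 100000555551.
G_8 = 100000555551. HB_10(100000555551) = 10^(10 + 1) + 5·10^5 + 5·10^4 + 5·10^3 + 5·10^2 + 5·10 + 1. Bump = 3138429262497. G_9 = 3138429262496.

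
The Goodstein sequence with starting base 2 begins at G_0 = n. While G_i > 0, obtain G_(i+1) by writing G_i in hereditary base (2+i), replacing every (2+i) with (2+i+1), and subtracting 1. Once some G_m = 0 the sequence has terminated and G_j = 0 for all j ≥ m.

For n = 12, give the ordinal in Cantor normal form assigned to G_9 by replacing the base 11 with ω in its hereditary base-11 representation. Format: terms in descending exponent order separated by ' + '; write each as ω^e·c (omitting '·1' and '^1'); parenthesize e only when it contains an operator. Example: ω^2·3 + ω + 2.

[0] 12 ≡ 2^(2 + 1) + 2^2 (base 2). Lift 3: 108. −1: 107.
[1] 107 ≡ 3^(3 + 1) + 2·3^2 + 2·3 + 2 (base 3). Lift 4: 1066. −1: 1065.
[2] 1065 ≡ 4^(4 + 1) + 2·4^2 + 2·4 + 1 (base 4). Lift 5: 15686. −1: 15685.
[3] 15685 ≡ 5^(5 + 1) + 2·5^2 + 2·5 (base 5). Lift 6: 280020. −1: 280019.
[4] 280019 ≡ 6^(6 + 1) + 2·6^2 + 6 + 5 (base 6). Lift 7: 5764911. −1: 5764910.
[5] 5764910 ≡ 7^(7 + 1) + 2·7^2 + 7 + 4 (base 7). Lift 8: 134217868. −1: 134217867.
[6] 134217867 ≡ 8^(8 + 1) + 2·8^2 + 8 + 3 (base 8). Lift 9: 3486784575. −1: 3486784574.
[7] 3486784574 ≡ 9^(9 + 1) + 2·9^2 + 9 + 2 (base 9). Lift 10: 100000000212. −1: 100000000211.
[8] 100000000211 ≡ 10^(10 + 1) + 2·10^2 + 10 + 1 (base 10). Lift 11: 3138428376975. −1: 3138428376974.

ω^(ω + 1) + ω^2·2 + ω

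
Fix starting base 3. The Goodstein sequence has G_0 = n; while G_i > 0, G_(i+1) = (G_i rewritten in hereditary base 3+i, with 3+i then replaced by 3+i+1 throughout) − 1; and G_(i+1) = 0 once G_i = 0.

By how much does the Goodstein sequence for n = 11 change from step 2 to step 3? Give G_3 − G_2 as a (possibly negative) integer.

11 —HB3→ 3^2 + 2 —bump→ 4^2 + 2 = 18 —(−1)→ 17
17 —HB4→ 4^2 + 1 —bump→ 5^2 + 1 = 26 —(−1)→ 25
25 —HB5→ 5^2 —bump→ 6^2 = 36 —(−1)→ 35

10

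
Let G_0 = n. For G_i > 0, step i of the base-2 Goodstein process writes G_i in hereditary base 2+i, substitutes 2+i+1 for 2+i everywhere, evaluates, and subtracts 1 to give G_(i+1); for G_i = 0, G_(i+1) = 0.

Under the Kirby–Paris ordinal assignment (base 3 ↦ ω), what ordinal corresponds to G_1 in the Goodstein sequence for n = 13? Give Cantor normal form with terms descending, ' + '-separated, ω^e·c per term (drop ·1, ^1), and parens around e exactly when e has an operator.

ω^(ω + 1) + ω^ω

G_0=13  [base 2] 2^(2 + 1) + 2^2 + 1  →[2↦3]→  3^(3 + 1) + 3^3 + 1 = 109  −1 ⇒ G_1=108
G_1=108  [base 3] 3^(3 + 1) + 3^3  →[3↦4]→  4^(4 + 1) + 4^4 = 1280  −1 ⇒ G_2=1279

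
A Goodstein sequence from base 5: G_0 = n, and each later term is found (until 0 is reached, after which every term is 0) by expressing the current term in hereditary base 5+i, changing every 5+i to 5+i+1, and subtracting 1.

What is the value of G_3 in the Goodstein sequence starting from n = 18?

24

G_0=18  [base 5] 3·5 + 3  →[5↦6]→  3·6 + 3 = 21  −1 ⇒ G_1=20
G_1=20  [base 6] 3·6 + 2  →[6↦7]→  3·7 + 2 = 23  −1 ⇒ G_2=22
G_2=22  [base 7] 3·7 + 1  →[7↦8]→  3·8 + 1 = 25  −1 ⇒ G_3=24
G_3=24  [base 8] 3·8  →[8↦9]→  3·9 = 27  −1 ⇒ G_4=26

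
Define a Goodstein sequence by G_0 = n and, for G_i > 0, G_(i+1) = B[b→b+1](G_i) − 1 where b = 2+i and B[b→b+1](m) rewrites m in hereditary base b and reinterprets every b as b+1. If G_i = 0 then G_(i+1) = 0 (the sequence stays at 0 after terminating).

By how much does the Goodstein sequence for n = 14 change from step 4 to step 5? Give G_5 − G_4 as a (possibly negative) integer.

step 0: 14 = 2^(2 + 1) + 2^2 + 2; sub 3 for 2: 3^(3 + 1) + 3^3 + 3; = 111; G_1 = 111−1 = 110
step 1: 110 = 3^(3 + 1) + 3^3 + 2; sub 4 for 3: 4^(4 + 1) + 4^4 + 2; = 1282; G_2 = 1282−1 = 1281
step 2: 1281 = 4^(4 + 1) + 4^4 + 1; sub 5 for 4: 5^(5 + 1) + 5^5 + 1; = 18751; G_3 = 18751−1 = 18750
step 3: 18750 = 5^(5 + 1) + 5^5; sub 6 for 5: 6^(6 + 1) + 6^6; = 326592; G_4 = 326592−1 = 326591
step 4: 326591 = 6^(6 + 1) + 5·6^5 + 5·6^4 + 5·6^3 + 5·6^2 + 5·6 + 5; sub 7 for 6: 7^(7 + 1) + 5·7^5 + 5·7^4 + 5·7^3 + 5·7^2 + 5·7 + 5; = 5862841; G_5 = 5862841−1 = 5862840

5536249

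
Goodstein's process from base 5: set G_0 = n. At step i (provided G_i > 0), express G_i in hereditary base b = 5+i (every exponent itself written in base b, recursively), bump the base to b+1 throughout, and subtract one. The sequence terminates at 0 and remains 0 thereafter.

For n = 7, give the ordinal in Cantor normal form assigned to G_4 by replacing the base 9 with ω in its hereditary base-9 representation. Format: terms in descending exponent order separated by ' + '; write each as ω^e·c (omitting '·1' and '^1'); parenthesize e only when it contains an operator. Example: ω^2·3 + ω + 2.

6

base 5: 7 = 5 + 2; at 6: 6 + 2 = 8; next = 7
base 6: 7 = 6 + 1; at 7: 7 + 1 = 8; next = 7
base 7: 7 = 7; at 8: 8 = 8; next = 7
base 8: 7 = 7; at 9: 7 = 7; next = 6
base 9: 6 = 6; at 10: 6 = 6; next = 5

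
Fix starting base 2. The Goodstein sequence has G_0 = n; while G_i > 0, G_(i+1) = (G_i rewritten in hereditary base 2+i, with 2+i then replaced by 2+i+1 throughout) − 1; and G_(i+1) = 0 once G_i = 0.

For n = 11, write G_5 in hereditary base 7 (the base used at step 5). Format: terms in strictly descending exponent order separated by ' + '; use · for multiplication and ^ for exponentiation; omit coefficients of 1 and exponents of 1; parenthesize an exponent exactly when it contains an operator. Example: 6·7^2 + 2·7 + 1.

7^(7 + 1)

step 0: 11 = 2^(2 + 1) + 2 + 1; sub 3 for 2: 3^(3 + 1) + 3 + 1; = 85; G_1 = 85−1 = 84
step 1: 84 = 3^(3 + 1) + 3; sub 4 for 3: 4^(4 + 1) + 4; = 1028; G_2 = 1028−1 = 1027
step 2: 1027 = 4^(4 + 1) + 3; sub 5 for 4: 5^(5 + 1) + 3; = 15628; G_3 = 15628−1 = 15627
step 3: 15627 = 5^(5 + 1) + 2; sub 6 for 5: 6^(6 + 1) + 2; = 279938; G_4 = 279938−1 = 279937
step 4: 279937 = 6^(6 + 1) + 1; sub 7 for 6: 7^(7 + 1) + 1; = 5764802; G_5 = 5764802−1 = 5764801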